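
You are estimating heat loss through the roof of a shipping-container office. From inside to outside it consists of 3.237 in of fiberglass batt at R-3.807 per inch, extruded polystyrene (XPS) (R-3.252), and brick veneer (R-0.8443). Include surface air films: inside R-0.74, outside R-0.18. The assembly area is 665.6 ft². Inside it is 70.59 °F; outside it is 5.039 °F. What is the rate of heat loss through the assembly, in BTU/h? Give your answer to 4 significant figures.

3.237 × 3.807 = 12.323
R_total = 0.74 + 12.323 + 3.252 + 0.8443 + 0.18 = 17.34 ft²·°F·h/BTU
Q = A·ΔT/R = 665.6 × (70.59 − 5.039) / 17.34 = 2516.3 BTU/h

2516 BTU/h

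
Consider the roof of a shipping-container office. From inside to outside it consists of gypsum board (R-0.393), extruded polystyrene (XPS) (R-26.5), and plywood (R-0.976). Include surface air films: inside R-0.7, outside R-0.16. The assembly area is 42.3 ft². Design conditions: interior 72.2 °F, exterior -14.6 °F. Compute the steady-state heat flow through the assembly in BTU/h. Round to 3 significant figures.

128 BTU/h

R_total = 0.7 + 0.393 + 26.5 + 0.976 + 0.16 = 28.73 ft²·°F·h/BTU
Q = A·ΔT/R = 42.3 × (72.2 − (-14.6)) / 28.73 = 127.8 BTU/h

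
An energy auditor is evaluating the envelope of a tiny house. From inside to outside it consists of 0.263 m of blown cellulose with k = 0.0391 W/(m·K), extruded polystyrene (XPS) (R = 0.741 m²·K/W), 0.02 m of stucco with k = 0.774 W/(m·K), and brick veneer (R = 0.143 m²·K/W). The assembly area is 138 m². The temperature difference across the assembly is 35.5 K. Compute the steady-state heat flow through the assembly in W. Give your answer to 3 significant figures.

642 W

0.263/0.0391 = 6.726
0.02/0.774 = 0.02584
R_total = 6.726 + 0.741 + 0.02584 + 0.143 = 7.636 m²·K/W
Q = A·ΔT/R = 138 × 35.5 / 7.636 = 641.6 W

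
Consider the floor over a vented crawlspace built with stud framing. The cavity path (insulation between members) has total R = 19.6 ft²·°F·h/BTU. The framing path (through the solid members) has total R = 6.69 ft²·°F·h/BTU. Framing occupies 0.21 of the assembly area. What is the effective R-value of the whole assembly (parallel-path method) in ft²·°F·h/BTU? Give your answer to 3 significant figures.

13.9 ft²·°F·h/BTU

U_eff = 0.79/19.6 + 0.21/6.69 = 0.04031 + 0.03139 = 0.0717
R_eff = 1/U_eff = 13.95 ft²·°F·h/BTU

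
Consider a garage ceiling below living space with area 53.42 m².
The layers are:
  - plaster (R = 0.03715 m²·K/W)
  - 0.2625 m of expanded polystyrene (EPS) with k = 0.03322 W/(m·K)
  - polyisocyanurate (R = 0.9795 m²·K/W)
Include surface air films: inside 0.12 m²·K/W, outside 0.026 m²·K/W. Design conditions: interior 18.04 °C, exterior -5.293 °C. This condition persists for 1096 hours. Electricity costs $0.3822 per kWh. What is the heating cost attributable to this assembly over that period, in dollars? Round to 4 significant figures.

57.60 dollars

0.2625/0.03322 = 7.9019
R_total = 0.12 + 0.03715 + 7.9019 + 0.9795 + 0.026 = 9.0645 m²·K/W
Q = 53.42 × (18.04 − (-5.293)) / 9.0645 = 137.51 W
E = 137.51 W × 1096 h / 1000 = 150.71 kWh
Cost = 150.71 × 0.3822 = $57.601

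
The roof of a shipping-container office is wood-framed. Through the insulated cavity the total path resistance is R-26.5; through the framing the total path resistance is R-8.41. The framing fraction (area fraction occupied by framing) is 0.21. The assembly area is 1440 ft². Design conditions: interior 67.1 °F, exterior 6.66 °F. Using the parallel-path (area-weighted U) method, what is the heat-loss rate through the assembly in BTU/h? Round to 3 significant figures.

U_eff = 0.79/26.5 + 0.21/8.41 = 0.02981 + 0.02497 = 0.05478
R_eff = 1/U_eff = 18.25 ft²·°F·h/BTU
Q = 1440 × (67.1 − 6.66) / 18.25 = 4768 BTU/h

4770 BTU/h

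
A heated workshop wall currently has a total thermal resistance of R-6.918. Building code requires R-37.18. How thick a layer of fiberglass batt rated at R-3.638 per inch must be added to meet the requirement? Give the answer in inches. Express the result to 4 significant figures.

ΔR = 37.18 − 6.918 = 30.262 ft²·°F·h/BTU
L = ΔR / (R/in) = 30.262/3.638 = 8.3183 in

8.318 in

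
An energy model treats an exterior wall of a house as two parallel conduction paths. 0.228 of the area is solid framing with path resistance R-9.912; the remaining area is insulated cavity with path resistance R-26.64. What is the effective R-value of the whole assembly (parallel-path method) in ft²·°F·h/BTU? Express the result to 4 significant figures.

19.24 ft²·°F·h/BTU

U_eff = 0.772/26.64 + 0.228/9.912 = 0.028979 + 0.023002 = 0.051981
R_eff = 1/U_eff = 19.238 ft²·°F·h/BTU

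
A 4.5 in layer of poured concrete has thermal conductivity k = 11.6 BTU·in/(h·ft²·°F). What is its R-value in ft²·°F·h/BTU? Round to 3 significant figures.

0.388 ft²·°F·h/BTU

R = L/k = 4.5/11.6 = 0.3879 ft²·°F·h/BTU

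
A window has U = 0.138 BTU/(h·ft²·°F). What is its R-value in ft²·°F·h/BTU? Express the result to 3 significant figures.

R = 1/U = 1/0.138 = 7.246

7.25 ft²·°F·h/BTU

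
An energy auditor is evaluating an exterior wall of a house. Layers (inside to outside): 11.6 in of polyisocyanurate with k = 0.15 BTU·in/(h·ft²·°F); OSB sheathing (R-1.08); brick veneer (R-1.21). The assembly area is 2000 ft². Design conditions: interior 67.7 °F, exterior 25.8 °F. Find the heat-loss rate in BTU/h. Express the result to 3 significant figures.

11.6/0.15 = 77.33
R_total = 77.33 + 1.08 + 1.21 = 79.62 ft²·°F·h/BTU
Q = A·ΔT/R = 2000 × (67.7 − 25.8) / 79.62 = 1052 BTU/h

1050 BTU/h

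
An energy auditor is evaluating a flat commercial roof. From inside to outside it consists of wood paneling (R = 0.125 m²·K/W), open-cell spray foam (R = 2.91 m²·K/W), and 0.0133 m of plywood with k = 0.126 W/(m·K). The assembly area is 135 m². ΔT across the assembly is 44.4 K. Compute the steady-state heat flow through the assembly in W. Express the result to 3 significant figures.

0.0133/0.126 = 0.1056
R_total = 0.125 + 2.91 + 0.1056 = 3.141 m²·K/W
Q = A·ΔT/R = 135 × 44.4 / 3.141 = 1909 W

1910 W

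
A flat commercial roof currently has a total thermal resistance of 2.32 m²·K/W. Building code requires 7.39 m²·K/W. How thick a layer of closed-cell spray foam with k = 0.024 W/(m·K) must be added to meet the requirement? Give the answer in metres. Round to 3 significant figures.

ΔR = 7.39 − 2.32 = 5.07 m²·K/W
L = ΔR × k = 5.07 × 0.024 = 0.1217 m

0.122 m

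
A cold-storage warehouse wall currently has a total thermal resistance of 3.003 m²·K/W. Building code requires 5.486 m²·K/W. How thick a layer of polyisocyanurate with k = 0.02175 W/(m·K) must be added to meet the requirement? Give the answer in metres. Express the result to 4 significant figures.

0.05401 m

ΔR = 5.486 − 3.003 = 2.483 m²·K/W
L = ΔR × k = 2.483 × 0.02175 = 0.054005 m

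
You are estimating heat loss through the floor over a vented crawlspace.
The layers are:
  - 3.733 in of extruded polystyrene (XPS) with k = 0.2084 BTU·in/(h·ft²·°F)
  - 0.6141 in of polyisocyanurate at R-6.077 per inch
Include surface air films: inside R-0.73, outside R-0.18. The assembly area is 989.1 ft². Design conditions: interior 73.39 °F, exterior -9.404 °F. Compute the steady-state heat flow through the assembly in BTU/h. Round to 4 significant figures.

3631 BTU/h

3.733/0.2084 = 17.913
0.6141 × 6.077 = 3.7319
R_total = 0.73 + 17.913 + 3.7319 + 0.18 = 22.555 ft²·°F·h/BTU
Q = A·ΔT/R = 989.1 × (73.39 − (-9.404)) / 22.555 = 3630.8 BTU/h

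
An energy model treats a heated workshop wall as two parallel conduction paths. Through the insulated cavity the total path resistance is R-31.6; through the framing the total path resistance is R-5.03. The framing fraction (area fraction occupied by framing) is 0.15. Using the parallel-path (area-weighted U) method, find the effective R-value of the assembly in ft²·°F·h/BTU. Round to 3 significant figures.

U_eff = 0.85/31.6 + 0.15/5.03 = 0.0269 + 0.02982 = 0.05672
R_eff = 1/U_eff = 17.63 ft²·°F·h/BTU

17.6 ft²·°F·h/BTU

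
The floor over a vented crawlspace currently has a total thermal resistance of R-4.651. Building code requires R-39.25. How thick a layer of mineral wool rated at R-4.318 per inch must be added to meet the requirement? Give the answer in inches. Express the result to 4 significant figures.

8.013 in

ΔR = 39.25 − 4.651 = 34.599 ft²·°F·h/BTU
L = ΔR / (R/in) = 34.599/4.318 = 8.0127 in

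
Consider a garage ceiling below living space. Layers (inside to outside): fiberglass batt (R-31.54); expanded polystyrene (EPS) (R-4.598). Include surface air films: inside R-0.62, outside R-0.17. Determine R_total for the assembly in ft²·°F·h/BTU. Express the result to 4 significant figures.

36.93 ft²·°F·h/BTU

R_total = 0.62 + 31.54 + 4.598 + 0.17 = 36.928 ft²·°F·h/BTU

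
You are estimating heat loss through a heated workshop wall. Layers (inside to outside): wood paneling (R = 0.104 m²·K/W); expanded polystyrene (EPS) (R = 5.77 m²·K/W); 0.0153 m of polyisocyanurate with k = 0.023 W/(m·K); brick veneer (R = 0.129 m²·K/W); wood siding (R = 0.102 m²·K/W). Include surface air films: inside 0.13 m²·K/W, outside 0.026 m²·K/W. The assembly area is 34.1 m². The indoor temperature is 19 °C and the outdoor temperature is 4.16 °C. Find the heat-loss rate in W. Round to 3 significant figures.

0.0153/0.023 = 0.6652
R_total = 0.13 + 0.104 + 5.77 + 0.6652 + 0.129 + 0.102 + 0.026 = 6.926 m²·K/W
Q = A·ΔT/R = 34.1 × (19 − 4.16) / 6.926 = 73.06 W

73.1 W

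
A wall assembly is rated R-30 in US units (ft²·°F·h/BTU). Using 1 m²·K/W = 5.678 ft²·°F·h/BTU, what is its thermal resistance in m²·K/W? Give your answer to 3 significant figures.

5.28 m²·K/W

R_SI = 30/5.678 = 5.284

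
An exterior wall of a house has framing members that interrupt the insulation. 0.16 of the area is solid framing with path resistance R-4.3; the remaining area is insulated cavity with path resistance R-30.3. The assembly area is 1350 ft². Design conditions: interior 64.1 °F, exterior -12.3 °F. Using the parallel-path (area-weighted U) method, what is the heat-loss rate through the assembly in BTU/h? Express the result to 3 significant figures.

U_eff = 0.84/30.3 + 0.16/4.3 = 0.02772 + 0.03721 = 0.06493
R_eff = 1/U_eff = 15.4 ft²·°F·h/BTU
Q = 1350 × (64.1 − (-12.3)) / 15.4 = 6697 BTU/h

6700 BTU/h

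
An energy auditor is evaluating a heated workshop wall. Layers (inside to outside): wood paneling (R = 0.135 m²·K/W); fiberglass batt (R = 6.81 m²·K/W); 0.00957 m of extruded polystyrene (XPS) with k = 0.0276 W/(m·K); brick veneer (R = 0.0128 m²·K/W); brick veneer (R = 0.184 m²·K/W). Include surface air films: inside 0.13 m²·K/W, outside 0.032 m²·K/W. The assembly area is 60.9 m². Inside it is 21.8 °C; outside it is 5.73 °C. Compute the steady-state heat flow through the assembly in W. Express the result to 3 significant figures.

128 W

0.00957/0.0276 = 0.3467
R_total = 0.13 + 0.135 + 6.81 + 0.3467 + 0.0128 + 0.184 + 0.032 = 7.651 m²·K/W
Q = A·ΔT/R = 60.9 × (21.8 − 5.73) / 7.651 = 127.9 W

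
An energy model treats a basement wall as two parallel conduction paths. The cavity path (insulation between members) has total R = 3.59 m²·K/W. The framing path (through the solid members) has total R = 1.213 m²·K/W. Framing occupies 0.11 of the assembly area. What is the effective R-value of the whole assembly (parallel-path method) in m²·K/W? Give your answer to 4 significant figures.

U_eff = 0.89/3.59 + 0.11/1.213 = 0.24791 + 0.090684 = 0.3386
R_eff = 1/U_eff = 2.9534 m²·K/W

2.953 m²·K/W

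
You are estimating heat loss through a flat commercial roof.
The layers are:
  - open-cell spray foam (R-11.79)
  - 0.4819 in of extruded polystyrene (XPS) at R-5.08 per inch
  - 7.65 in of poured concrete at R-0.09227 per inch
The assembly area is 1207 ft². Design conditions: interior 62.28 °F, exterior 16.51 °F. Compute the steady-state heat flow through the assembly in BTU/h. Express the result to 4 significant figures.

3697 BTU/h

0.4819 × 5.08 = 2.4481
7.65 × 0.09227 = 0.70587
R_total = 11.79 + 2.4481 + 0.70587 = 14.944 ft²·°F·h/BTU
Q = A·ΔT/R = 1207 × (62.28 − 16.51) / 14.944 = 3696.8 BTU/h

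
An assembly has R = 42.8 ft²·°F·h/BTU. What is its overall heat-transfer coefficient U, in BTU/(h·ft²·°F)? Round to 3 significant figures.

U = 1/R = 1/42.8 = 0.02336

0.0234 BTU/(h·ft²·°F)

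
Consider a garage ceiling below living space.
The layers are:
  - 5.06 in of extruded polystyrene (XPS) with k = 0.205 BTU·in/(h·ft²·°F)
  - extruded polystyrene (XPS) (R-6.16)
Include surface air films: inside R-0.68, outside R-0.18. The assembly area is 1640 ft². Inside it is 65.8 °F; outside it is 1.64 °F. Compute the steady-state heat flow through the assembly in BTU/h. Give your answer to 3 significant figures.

5.06/0.205 = 24.68
R_total = 0.68 + 24.68 + 6.16 + 0.18 = 31.7 ft²·°F·h/BTU
Q = A·ΔT/R = 1640 × (65.8 − 1.64) / 31.7 = 3319 BTU/h

3320 BTU/h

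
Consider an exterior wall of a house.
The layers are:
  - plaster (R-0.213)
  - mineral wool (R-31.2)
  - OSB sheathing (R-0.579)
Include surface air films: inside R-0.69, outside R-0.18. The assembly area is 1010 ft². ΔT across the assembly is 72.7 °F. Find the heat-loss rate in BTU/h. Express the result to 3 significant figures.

2230 BTU/h

R_total = 0.69 + 0.213 + 31.2 + 0.579 + 0.18 = 32.86 ft²·°F·h/BTU
Q = A·ΔT/R = 1010 × 72.7 / 32.86 = 2234 BTU/h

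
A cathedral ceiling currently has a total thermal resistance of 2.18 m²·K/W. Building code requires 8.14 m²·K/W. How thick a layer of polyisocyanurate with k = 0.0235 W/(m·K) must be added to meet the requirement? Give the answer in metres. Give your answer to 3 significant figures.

0.140 m

ΔR = 8.14 − 2.18 = 5.96 m²·K/W
L = ΔR × k = 5.96 × 0.0235 = 0.1401 m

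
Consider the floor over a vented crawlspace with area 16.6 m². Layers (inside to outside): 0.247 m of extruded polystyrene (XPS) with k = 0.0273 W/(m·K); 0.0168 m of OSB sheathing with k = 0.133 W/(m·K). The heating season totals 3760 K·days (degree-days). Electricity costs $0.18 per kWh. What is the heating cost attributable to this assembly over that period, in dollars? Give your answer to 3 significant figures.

29.4 dollars

0.247/0.0273 = 9.048
0.0168/0.133 = 0.1263
R_total = 9.048 + 0.1263 = 9.174 m²·K/W
E = A × HDD × 24 / R / 1000 = 16.6 × 3760 × 24 / 9.174 / 1000 = 163.3 kWh
Cost = 163.3 × 0.18 = $29.39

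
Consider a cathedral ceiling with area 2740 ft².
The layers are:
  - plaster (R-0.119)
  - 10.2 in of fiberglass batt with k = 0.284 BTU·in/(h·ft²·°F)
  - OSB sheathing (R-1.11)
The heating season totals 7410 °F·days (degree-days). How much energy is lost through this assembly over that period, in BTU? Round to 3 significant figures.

10.2/0.284 = 35.92
R_total = 0.119 + 35.92 + 1.11 = 37.14 ft²·°F·h/BTU
E = A × HDD × 24 / R = 2740 × 7410 × 24 / 37.14 = 13120000 BTU

13100000 BTU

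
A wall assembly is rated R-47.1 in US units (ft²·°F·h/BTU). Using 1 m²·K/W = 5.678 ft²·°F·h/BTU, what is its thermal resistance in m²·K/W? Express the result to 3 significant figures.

8.30 m²·K/W

R_SI = 47.1/5.678 = 8.295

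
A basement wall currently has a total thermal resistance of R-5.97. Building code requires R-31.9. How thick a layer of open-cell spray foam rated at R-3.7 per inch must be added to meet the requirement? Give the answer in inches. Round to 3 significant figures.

ΔR = 31.9 − 5.97 = 25.93 ft²·°F·h/BTU
L = ΔR / (R/in) = 25.93/3.7 = 7.008 in

7.01 in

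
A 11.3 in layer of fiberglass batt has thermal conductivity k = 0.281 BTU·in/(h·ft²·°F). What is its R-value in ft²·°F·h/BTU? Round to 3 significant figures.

R = L/k = 11.3/0.281 = 40.21 ft²·°F·h/BTU

40.2 ft²·°F·h/BTU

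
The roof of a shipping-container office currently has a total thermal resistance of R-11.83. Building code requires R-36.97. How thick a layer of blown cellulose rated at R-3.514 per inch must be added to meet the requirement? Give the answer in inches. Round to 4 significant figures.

7.154 in

ΔR = 36.97 − 11.83 = 25.14 ft²·°F·h/BTU
L = ΔR / (R/in) = 25.14/3.514 = 7.1542 in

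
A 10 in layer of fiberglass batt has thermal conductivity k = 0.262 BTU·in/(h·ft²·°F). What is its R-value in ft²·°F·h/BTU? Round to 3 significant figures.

R = L/k = 10/0.262 = 38.17 ft²·°F·h/BTU

38.2 ft²·°F·h/BTU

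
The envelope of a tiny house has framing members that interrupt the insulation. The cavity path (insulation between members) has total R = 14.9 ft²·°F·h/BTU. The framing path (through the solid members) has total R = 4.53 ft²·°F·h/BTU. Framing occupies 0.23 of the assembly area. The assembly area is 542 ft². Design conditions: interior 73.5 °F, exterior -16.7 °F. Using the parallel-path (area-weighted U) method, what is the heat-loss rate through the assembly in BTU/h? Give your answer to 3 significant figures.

U_eff = 0.77/14.9 + 0.23/4.53 = 0.05168 + 0.05077 = 0.1025
R_eff = 1/U_eff = 9.761 ft²·°F·h/BTU
Q = 542 × (73.5 − (-16.7)) / 9.761 = 5009 BTU/h

5010 BTU/h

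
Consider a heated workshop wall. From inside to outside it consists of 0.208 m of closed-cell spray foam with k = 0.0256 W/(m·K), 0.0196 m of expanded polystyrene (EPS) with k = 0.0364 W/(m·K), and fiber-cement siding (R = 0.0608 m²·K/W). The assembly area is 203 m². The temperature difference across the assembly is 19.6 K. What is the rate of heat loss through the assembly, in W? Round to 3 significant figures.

0.208/0.0256 = 8.125
0.0196/0.0364 = 0.5385
R_total = 8.125 + 0.5385 + 0.0608 = 8.724 m²·K/W
Q = A·ΔT/R = 203 × 19.6 / 8.724 = 456.1 W

456 W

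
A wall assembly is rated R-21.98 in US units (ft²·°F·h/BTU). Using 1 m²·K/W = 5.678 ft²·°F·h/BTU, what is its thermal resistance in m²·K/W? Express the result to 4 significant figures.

R_SI = 21.98/5.678 = 3.8711

3.871 m²·K/W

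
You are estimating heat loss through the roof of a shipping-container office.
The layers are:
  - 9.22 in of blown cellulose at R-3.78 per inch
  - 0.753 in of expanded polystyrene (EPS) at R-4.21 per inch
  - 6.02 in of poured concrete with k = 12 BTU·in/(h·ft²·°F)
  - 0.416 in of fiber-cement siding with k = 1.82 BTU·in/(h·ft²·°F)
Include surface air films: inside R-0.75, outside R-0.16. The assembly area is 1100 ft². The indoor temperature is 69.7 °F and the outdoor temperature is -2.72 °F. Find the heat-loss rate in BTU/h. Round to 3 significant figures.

9.22 × 3.78 = 34.85
0.753 × 4.21 = 3.17
6.02/12 = 0.5017
0.416/1.82 = 0.2286
R_total = 0.75 + 34.85 + 3.17 + 0.5017 + 0.2286 + 0.16 = 39.66 ft²·°F·h/BTU
Q = A·ΔT/R = 1100 × (69.7 − (-2.72)) / 39.66 = 2009 BTU/h

2010 BTU/h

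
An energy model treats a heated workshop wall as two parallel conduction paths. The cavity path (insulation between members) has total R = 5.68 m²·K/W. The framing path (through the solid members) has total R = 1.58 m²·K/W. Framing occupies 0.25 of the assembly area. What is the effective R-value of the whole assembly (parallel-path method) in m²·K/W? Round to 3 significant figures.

U_eff = 0.75/5.68 + 0.25/1.58 = 0.132 + 0.1582 = 0.2903
R_eff = 1/U_eff = 3.445 m²·K/W

3.45 m²·K/W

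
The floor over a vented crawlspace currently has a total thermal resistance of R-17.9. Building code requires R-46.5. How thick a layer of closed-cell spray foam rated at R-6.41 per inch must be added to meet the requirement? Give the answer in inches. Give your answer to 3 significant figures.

ΔR = 46.5 − 17.9 = 28.6 ft²·°F·h/BTU
L = ΔR / (R/in) = 28.6/6.41 = 4.462 in

4.46 in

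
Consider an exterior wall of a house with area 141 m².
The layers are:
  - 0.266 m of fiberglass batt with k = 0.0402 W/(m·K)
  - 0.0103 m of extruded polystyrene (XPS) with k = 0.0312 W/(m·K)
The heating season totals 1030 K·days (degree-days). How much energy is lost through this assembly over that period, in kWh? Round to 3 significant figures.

0.266/0.0402 = 6.617
0.0103/0.0312 = 0.3301
R_total = 6.617 + 0.3301 = 6.947 m²·K/W
E = A × HDD × 24 / R / 1000 = 141 × 1030 × 24 / 6.947 / 1000 = 501.7 kWh

502 kWh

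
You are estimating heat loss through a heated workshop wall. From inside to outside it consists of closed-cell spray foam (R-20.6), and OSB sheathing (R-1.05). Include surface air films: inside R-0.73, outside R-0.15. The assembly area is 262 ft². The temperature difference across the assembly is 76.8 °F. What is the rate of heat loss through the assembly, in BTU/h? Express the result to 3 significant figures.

R_total = 0.73 + 20.6 + 1.05 + 0.15 = 22.53 ft²·°F·h/BTU
Q = A·ΔT/R = 262 × 76.8 / 22.53 = 893.1 BTU/h

893 BTU/h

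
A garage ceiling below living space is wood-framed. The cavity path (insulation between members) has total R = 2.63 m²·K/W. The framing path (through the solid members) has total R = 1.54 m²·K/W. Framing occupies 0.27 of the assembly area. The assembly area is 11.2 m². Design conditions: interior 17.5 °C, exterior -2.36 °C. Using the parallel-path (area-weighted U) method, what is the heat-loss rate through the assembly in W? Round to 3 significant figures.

101 W

U_eff = 0.73/2.63 + 0.27/1.54 = 0.2776 + 0.1753 = 0.4529
R_eff = 1/U_eff = 2.208 m²·K/W
Q = 11.2 × (17.5 − (-2.36)) / 2.208 = 100.7 W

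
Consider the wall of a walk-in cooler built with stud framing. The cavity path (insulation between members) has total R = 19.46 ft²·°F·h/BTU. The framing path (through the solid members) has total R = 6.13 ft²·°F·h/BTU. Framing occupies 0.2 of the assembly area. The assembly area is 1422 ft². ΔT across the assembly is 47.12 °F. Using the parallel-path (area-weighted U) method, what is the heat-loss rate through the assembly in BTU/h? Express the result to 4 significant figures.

4941 BTU/h

U_eff = 0.8/19.46 + 0.2/6.13 = 0.04111 + 0.032626 = 0.073736
R_eff = 1/U_eff = 13.562 ft²·°F·h/BTU
Q = 1422 × 47.12 / 13.562 = 4940.7 BTU/h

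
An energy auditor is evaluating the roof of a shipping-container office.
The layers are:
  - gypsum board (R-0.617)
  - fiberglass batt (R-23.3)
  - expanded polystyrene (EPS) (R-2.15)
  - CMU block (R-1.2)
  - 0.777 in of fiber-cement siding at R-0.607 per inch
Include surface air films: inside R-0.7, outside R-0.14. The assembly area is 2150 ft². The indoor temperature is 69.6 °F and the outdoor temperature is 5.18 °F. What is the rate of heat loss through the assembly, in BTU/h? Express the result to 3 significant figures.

4850 BTU/h

0.777 × 0.607 = 0.4716
R_total = 0.7 + 0.617 + 23.3 + 2.15 + 1.2 + 0.4716 + 0.14 = 28.58 ft²·°F·h/BTU
Q = A·ΔT/R = 2150 × (69.6 − 5.18) / 28.58 = 4846 BTU/h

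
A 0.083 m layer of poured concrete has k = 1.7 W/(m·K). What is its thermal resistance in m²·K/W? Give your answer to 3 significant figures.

0.0488 m²·K/W

R = L/k = 0.083/1.7 = 0.04882 m²·K/W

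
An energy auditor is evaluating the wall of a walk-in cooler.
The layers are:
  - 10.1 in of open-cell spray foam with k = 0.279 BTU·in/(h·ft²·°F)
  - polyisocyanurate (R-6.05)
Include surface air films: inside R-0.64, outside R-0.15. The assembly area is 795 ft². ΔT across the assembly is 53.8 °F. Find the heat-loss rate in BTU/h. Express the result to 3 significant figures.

10.1/0.279 = 36.2
R_total = 0.64 + 36.2 + 6.05 + 0.15 = 43.04 ft²·°F·h/BTU
Q = A·ΔT/R = 795 × 53.8 / 43.04 = 993.7 BTU/h

994 BTU/h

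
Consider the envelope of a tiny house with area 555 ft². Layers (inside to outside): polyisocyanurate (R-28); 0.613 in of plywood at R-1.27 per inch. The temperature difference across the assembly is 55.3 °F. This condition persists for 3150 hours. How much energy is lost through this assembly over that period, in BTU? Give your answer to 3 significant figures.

3360000 BTU

0.613 × 1.27 = 0.7785
R_total = 28 + 0.7785 = 28.78 ft²·°F·h/BTU
Q = 555 × 55.3 / 28.78 = 1066 BTU/h
E = 1066 × 3150 = 3359000 BTU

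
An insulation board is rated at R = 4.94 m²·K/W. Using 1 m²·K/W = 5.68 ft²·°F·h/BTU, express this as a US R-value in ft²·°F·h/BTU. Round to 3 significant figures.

R_US = 4.94 × 5.68 = 28.06

28.1 ft²·°F·h/BTU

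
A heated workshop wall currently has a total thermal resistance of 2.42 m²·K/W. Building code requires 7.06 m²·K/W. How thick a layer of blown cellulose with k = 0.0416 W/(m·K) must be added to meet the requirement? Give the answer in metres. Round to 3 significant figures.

ΔR = 7.06 − 2.42 = 4.64 m²·K/W
L = ΔR × k = 4.64 × 0.0416 = 0.193 m

0.193 m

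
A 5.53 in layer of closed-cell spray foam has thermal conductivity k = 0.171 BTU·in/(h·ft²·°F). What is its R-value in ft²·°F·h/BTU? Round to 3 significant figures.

R = L/k = 5.53/0.171 = 32.34 ft²·°F·h/BTU

32.3 ft²·°F·h/BTU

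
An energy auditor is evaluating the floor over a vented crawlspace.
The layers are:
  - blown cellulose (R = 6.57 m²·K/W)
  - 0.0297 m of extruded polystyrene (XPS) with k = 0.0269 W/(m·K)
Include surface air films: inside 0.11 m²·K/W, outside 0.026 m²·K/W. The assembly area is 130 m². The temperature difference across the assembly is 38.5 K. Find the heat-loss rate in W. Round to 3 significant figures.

0.0297/0.0269 = 1.104
R_total = 0.11 + 6.57 + 1.104 + 0.026 = 7.81 m²·K/W
Q = A·ΔT/R = 130 × 38.5 / 7.81 = 640.8 W

641 W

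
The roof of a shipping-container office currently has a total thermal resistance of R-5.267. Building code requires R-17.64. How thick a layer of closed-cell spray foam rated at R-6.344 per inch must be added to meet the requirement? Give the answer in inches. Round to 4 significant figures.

ΔR = 17.64 − 5.267 = 12.373 ft²·°F·h/BTU
L = ΔR / (R/in) = 12.373/6.344 = 1.9503 in

1.950 in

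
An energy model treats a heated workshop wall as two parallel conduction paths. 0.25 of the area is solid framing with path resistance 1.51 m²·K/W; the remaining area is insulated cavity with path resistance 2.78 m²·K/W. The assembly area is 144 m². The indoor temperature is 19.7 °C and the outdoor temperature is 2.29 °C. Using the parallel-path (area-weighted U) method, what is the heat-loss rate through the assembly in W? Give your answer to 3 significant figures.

1090 W

U_eff = 0.75/2.78 + 0.25/1.51 = 0.2698 + 0.1656 = 0.4353
R_eff = 1/U_eff = 2.297 m²·K/W
Q = 144 × (19.7 − 2.29) / 2.297 = 1091 W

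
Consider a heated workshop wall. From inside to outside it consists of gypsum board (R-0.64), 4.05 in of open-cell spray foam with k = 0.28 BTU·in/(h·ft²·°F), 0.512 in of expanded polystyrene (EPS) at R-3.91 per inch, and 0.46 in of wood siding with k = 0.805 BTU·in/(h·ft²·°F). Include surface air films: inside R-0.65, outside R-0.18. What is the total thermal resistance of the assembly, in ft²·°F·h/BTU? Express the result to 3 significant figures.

4.05/0.28 = 14.46
0.512 × 3.91 = 2.002
0.46/0.805 = 0.5714
R_total = 0.65 + 0.64 + 14.46 + 2.002 + 0.5714 + 0.18 = 18.51 ft²·°F·h/BTU

18.5 ft²·°F·h/BTU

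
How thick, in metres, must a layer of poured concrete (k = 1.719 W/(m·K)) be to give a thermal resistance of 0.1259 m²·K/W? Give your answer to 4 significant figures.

0.2164 m

L = R·k = 0.1259 × 1.719 = 0.21642 m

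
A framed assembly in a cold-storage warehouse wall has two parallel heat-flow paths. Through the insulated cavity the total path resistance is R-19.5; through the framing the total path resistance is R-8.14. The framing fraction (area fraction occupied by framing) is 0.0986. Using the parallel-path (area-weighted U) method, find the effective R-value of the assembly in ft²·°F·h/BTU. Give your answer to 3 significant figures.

U_eff = 0.9014/19.5 + 0.0986/8.14 = 0.04623 + 0.01211 = 0.05834
R_eff = 1/U_eff = 17.14 ft²·°F·h/BTU

17.1 ft²·°F·h/BTU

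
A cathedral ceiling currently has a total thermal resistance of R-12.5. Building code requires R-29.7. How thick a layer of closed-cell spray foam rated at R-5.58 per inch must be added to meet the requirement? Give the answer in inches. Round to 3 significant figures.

3.08 in

ΔR = 29.7 − 12.5 = 17.2 ft²·°F·h/BTU
L = ΔR / (R/in) = 17.2/5.58 = 3.082 in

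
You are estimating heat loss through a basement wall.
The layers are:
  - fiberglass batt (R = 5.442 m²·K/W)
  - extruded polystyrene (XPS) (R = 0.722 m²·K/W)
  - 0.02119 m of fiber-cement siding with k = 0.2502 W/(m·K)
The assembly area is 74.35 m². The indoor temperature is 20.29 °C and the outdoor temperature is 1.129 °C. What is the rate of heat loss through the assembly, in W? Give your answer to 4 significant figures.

0.02119/0.2502 = 0.084692
R_total = 5.442 + 0.722 + 0.084692 = 6.2487 m²·K/W
Q = A·ΔT/R = 74.35 × (20.29 − 1.129) / 6.2487 = 227.99 W

228.0 W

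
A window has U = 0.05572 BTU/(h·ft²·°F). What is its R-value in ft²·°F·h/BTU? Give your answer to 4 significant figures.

R = 1/U = 1/0.05572 = 17.947

17.95 ft²·°F·h/BTU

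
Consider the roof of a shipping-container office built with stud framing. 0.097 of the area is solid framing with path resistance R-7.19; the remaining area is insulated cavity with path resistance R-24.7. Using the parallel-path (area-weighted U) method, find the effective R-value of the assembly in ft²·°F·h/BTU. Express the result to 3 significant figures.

20.0 ft²·°F·h/BTU

U_eff = 0.903/24.7 + 0.097/7.19 = 0.03656 + 0.01349 = 0.05005
R_eff = 1/U_eff = 19.98 ft²·°F·h/BTU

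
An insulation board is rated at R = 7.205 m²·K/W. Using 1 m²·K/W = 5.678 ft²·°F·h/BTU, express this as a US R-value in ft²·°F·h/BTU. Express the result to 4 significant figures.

40.91 ft²·°F·h/BTU

R_US = 7.205 × 5.678 = 40.91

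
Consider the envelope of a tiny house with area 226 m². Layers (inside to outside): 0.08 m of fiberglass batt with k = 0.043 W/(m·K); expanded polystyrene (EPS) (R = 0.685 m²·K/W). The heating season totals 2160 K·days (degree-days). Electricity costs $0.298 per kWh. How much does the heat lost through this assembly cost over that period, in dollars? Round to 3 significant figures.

1370 dollars

0.08/0.043 = 1.86
R_total = 1.86 + 0.685 = 2.545 m²·K/W
E = A × HDD × 24 / R / 1000 = 226 × 2160 × 24 / 2.545 / 1000 = 4603 kWh
Cost = 4603 × 0.298 = $1372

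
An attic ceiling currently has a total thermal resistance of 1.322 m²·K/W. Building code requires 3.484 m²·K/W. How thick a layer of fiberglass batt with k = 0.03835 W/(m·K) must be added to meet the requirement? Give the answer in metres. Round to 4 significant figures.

ΔR = 3.484 − 1.322 = 2.162 m²·K/W
L = ΔR × k = 2.162 × 0.03835 = 0.082913 m

0.08291 m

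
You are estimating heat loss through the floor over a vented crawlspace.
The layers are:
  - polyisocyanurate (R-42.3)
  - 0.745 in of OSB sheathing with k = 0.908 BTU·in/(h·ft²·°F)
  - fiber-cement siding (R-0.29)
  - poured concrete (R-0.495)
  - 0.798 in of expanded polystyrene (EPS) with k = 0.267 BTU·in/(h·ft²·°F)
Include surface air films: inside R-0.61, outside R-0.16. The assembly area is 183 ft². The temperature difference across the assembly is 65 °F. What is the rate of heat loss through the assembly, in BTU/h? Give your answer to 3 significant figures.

0.745/0.908 = 0.8205
0.798/0.267 = 2.989
R_total = 0.61 + 42.3 + 0.8205 + 0.29 + 0.495 + 2.989 + 0.16 = 47.66 ft²·°F·h/BTU
Q = A·ΔT/R = 183 × 65 / 47.66 = 249.6 BTU/h

250 BTU/h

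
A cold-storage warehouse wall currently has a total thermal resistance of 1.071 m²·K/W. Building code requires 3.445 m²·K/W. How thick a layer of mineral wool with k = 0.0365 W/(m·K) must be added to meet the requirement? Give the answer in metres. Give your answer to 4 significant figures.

0.08665 m

ΔR = 3.445 − 1.071 = 2.374 m²·K/W
L = ΔR × k = 2.374 × 0.0365 = 0.086651 m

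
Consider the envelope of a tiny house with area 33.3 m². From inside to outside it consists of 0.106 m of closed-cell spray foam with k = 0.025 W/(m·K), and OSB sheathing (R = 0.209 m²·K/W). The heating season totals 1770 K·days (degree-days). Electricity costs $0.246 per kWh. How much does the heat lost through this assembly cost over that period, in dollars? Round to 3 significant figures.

78.2 dollars

0.106/0.025 = 4.24
R_total = 4.24 + 0.209 = 4.449 m²·K/W
E = A × HDD × 24 / R / 1000 = 33.3 × 1770 × 24 / 4.449 / 1000 = 318 kWh
Cost = 318 × 0.246 = $78.22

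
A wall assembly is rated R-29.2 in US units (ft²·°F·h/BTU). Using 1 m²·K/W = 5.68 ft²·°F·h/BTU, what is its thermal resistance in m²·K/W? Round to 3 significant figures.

R_SI = 29.2/5.68 = 5.141

5.14 m²·K/W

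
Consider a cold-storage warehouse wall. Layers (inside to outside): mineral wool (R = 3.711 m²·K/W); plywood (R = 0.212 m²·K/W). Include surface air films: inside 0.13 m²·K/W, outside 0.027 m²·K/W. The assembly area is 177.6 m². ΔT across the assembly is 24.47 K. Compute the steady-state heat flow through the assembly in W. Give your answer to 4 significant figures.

1065 W

R_total = 0.13 + 3.711 + 0.212 + 0.027 = 4.08 m²·K/W
Q = A·ΔT/R = 177.6 × 24.47 / 4.08 = 1065.2 W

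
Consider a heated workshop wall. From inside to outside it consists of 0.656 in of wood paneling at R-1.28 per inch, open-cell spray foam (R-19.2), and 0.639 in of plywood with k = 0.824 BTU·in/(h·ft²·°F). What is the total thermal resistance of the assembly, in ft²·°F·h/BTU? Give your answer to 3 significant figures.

20.8 ft²·°F·h/BTU

0.656 × 1.28 = 0.8397
0.639/0.824 = 0.7755
R_total = 0.8397 + 19.2 + 0.7755 = 20.82 ft²·°F·h/BTU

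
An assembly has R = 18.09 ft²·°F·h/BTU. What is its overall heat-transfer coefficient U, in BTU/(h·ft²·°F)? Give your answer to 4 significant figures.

0.05528 BTU/(h·ft²·°F)

U = 1/R = 1/18.09 = 0.055279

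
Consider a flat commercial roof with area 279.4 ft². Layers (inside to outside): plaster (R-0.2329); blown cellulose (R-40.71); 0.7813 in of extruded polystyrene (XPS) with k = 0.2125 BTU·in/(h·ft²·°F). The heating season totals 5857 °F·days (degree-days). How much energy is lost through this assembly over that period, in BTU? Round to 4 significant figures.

0.7813/0.2125 = 3.6767
R_total = 0.2329 + 40.71 + 3.6767 = 44.62 ft²·°F·h/BTU
E = A × HDD × 24 / R = 279.4 × 5857 × 24 / 44.62 = 880210 BTU

880200 BTU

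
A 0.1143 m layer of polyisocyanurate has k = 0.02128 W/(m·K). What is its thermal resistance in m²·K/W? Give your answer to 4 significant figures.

5.371 m²·K/W

R = L/k = 0.1143/0.02128 = 5.3712 m²·K/W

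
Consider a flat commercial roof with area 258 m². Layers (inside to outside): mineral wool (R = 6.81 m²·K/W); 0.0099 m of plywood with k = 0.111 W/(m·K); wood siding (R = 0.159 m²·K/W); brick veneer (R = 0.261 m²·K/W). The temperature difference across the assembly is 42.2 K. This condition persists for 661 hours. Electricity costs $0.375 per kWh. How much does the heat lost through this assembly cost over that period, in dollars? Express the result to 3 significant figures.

369 dollars

0.0099/0.111 = 0.08919
R_total = 6.81 + 0.08919 + 0.159 + 0.261 = 7.319 m²·K/W
Q = 258 × 42.2 / 7.319 = 1488 W
E = 1488 W × 661 h / 1000 = 983.3 kWh
Cost = 983.3 × 0.375 = $368.7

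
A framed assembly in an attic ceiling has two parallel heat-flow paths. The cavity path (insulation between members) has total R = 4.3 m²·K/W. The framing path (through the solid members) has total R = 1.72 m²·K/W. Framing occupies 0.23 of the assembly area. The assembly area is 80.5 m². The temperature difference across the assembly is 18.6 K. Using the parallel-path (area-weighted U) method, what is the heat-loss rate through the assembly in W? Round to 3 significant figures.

U_eff = 0.77/4.3 + 0.23/1.72 = 0.1791 + 0.1337 = 0.3128
R_eff = 1/U_eff = 3.197 m²·K/W
Q = 80.5 × 18.6 / 3.197 = 468.3 W

468 W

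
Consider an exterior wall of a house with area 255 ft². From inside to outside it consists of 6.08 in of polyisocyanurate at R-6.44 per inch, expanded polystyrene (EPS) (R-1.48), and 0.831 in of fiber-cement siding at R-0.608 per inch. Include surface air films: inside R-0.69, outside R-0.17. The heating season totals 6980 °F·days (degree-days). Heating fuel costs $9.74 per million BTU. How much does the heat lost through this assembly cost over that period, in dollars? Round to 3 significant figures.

6.08 × 6.44 = 39.16
0.831 × 0.608 = 0.5052
R_total = 0.69 + 39.16 + 1.48 + 0.5052 + 0.17 = 42 ft²·°F·h/BTU
E = A × HDD × 24 / R = 255 × 6980 × 24 / 42 = 1017000 BTU
Cost = 1017000/10⁶ × 9.74 = $9.906

9.91 dollars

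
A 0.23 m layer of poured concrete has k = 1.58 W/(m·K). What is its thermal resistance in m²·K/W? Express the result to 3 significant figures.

0.146 m²·K/W

R = L/k = 0.23/1.58 = 0.1456 m²·K/W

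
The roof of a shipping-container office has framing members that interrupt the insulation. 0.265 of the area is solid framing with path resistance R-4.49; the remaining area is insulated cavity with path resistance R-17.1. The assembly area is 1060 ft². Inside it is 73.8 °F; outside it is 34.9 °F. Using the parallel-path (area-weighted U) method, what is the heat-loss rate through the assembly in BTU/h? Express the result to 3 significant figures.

U_eff = 0.735/17.1 + 0.265/4.49 = 0.04298 + 0.05902 = 0.102
R_eff = 1/U_eff = 9.804 ft²·°F·h/BTU
Q = 1060 × (73.8 − 34.9) / 9.804 = 4206 BTU/h

4210 BTU/h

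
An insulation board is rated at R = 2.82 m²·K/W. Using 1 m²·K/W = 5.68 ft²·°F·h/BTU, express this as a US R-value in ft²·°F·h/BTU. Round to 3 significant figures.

R_US = 2.82 × 5.68 = 16.02

16.0 ft²·°F·h/BTU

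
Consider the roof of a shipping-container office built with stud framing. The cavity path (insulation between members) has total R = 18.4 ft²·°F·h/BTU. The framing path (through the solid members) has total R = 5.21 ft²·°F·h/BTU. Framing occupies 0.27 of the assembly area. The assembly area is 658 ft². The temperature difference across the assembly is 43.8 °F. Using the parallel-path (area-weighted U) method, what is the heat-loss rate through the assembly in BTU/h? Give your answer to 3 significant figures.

U_eff = 0.73/18.4 + 0.27/5.21 = 0.03967 + 0.05182 = 0.0915
R_eff = 1/U_eff = 10.93 ft²·°F·h/BTU
Q = 658 × 43.8 / 10.93 = 2637 BTU/h

2640 BTU/h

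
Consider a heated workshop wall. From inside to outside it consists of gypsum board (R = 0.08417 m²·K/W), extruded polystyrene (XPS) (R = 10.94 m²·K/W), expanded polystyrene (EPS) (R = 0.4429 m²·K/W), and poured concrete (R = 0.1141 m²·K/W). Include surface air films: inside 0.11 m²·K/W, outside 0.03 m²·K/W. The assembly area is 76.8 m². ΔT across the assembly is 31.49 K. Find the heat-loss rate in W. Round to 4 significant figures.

R_total = 0.11 + 0.08417 + 10.94 + 0.4429 + 0.1141 + 0.03 = 11.721 m²·K/W
Q = A·ΔT/R = 76.8 × 31.49 / 11.721 = 206.33 W

206.3 W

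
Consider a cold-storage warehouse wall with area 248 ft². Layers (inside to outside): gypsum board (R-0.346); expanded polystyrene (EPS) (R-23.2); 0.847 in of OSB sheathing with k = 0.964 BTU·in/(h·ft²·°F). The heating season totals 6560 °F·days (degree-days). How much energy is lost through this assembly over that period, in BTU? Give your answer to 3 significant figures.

1600000 BTU

0.847/0.964 = 0.8786
R_total = 0.346 + 23.2 + 0.8786 = 24.42 ft²·°F·h/BTU
E = A × HDD × 24 / R = 248 × 6560 × 24 / 24.42 = 1599000 BTU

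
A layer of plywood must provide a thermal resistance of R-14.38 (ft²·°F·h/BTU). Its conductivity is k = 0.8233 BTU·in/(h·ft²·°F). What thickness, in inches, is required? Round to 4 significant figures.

L = R × k = 14.38 × 0.8233 = 11.839 in

11.84 in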